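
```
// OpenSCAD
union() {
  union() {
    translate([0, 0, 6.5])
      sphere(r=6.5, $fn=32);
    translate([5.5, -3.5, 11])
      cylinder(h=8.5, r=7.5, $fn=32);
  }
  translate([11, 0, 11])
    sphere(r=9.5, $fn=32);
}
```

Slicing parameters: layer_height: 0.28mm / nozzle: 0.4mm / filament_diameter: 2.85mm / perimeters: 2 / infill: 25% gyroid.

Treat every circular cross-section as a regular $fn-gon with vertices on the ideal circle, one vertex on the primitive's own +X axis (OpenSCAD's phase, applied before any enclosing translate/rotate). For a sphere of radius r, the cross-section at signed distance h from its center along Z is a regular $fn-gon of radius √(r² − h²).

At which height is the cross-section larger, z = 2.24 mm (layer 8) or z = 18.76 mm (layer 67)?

layer 67 (z = 18.76 mm)

Layer 8 (z = 2.24): the r=6.5 sphere contributes a regular 32-gon of circumradius √(6.5²−4.26²) = 4.909 (area = (32/2)·4.909²·sin(360°/32) = 75.23 mm²); the cylinder at (5.5, -3.5) is absent (z outside [11, 19.5]); Taking the union: only the r=6.5 sphere is present, so the union is just that shape — area = 75.23 mm²; the r=9.5 sphere at (11, 0) slices to a regular 32-gon of circumradius 3.676 (√(r²−h²) with h=8.76 from center) (area = (32/2)·3.676²·sin(360°/32) = 42.18 mm²); Merging all regions: the 2 present regions are separate (no shared area or edge), so areas and boundary lengths simply add and each stays a separate island — area = 117.41 mm². So its area = 117.41 mm². Layer 67 (z = 18.76): the sphere is not intersected at this z (|z−center|=12.260 > r=6.5); the r=7.5 cylinder at (5.5, -3.5) gives a regular 32-gon of circumradius 7.5 (constant along its height) (area = (32/2)·7.500²·sin(360°/32) = 175.58 mm²); Merging all regions: only the r=7.5 cylinder at (5.5, -3.5) is present, so the union is just that shape — area = 175.58 mm²; the sphere at (11, 0): section is a regular 32-gon, circumradius = √(r²−h²) = √(9.5²−7.76²) = 5.480 (area = (32/2)·5.480²·sin(360°/32) = 93.74 mm²); Taking the union: the regions partially overlap — summed areas 269.33 mm² minus the doubly-counted overlap 49.47 mm² gives 219.86 mm² — area = 219.86 mm². So its area = 219.86 mm². Layer 67 is larger (219.86 vs 117.41 mm²).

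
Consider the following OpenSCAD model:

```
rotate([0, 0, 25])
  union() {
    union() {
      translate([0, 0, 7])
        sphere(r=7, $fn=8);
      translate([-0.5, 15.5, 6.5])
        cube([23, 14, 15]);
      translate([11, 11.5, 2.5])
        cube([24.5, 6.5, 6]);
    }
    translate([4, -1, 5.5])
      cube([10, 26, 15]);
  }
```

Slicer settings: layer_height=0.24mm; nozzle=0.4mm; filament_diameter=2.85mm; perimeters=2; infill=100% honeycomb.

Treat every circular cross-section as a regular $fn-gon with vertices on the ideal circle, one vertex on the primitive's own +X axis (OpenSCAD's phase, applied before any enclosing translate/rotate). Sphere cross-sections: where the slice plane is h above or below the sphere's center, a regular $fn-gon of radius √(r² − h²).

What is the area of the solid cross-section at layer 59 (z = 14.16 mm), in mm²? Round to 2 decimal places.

487.00 mm²

At z = 14.16 mm: the sphere does not reach this height (|z−center|=7.160 > r=7); the cube at (-0.5, 15.5) is present — its section is the full 23×14 rectangle (area 322.00 mm²); the cube at (11, 11.5) is not intersected at this z (z outside [2.5, 8.5]); Merging all regions: only the 23×14 cube at (-0.5, 15.5) is present, so the union is just that shape — area = 322.00 mm²; the cube at (4, -1) is present — its section is the full 10×26 rectangle (area 260.00 mm²); Combining (union): the regions partially overlap — summed areas 582.00 mm² minus the doubly-counted overlap 95.00 mm² gives 487.00 mm² — area = 487.00 mm²; (rotated 25° about Z; rotation is an isometry so areas/perimeters/island counts are preserved). Overall, the cross-section is a single solid region. Net area = 487.00 mm².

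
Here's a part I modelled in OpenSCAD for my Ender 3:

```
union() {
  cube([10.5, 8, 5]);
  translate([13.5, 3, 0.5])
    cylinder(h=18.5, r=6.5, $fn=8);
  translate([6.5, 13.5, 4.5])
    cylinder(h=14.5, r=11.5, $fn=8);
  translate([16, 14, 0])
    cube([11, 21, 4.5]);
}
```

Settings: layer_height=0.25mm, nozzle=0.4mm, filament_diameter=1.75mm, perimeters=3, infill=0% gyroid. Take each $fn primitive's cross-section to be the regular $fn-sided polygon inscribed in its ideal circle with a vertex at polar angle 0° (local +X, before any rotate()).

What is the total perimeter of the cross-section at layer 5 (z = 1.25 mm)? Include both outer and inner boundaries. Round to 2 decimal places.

120.64 mm

At z = 1.25 mm: the 10.5×8 cube contributes its full rectangle (perimeter 37.00 mm); the r=6.5 cylinder at (13.5, 3) gives a regular 8-gon of circumradius 6.5 (constant along its height) (perimeter = 2·8·6.500·sin(180°/8) = 39.80 mm); the cylinder at (6.5, 13.5) is not intersected at this z (z outside [4.5, 19]); the cube at (16, 14) is present — its section is the full 11×21 rectangle (perimeter 64.00 mm); Merging all regions: the regions partially overlap (shared area 20.80 mm²), so the edge portions inside another operand are dropped and the merged outline is re-measured after clipping — boundary = 120.64 mm. Overall, the cross-section has 2 separate islands. Total boundary length (outer) = 120.64 mm.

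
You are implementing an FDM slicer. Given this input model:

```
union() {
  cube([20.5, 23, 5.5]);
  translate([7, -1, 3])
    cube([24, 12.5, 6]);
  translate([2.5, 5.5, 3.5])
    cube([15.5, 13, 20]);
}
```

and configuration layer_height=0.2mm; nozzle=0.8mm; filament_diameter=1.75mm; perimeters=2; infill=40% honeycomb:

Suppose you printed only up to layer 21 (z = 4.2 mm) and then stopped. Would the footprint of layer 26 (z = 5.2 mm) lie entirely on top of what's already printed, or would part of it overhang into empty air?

Compare the two slices. At z = 4.2: the cube is present — its section is the full 20.5×23 rectangle (area 471.50 mm²); the 24×12.5 cube at (7, -1) contributes its full rectangle (area 300.00 mm²); the cube at (2.5, 5.5) (footprint 15.5×13) is included at this height (area 201.50 mm²); Combining (union): the regions partially overlap — summed areas 973.00 mm² minus the doubly-counted overlap 356.75 mm² gives 616.25 mm² — area = 616.25 mm². At z = 5.2: the cube is present — its section is the full 20.5×23 rectangle (area 471.50 mm²); the cube at (7, -1) is present — its section is the full 24×12.5 rectangle (area 300.00 mm²); the 15.5×13 cube at (2.5, 5.5) contributes its full rectangle (area 201.50 mm²); Taking the union: the regions partially overlap — summed areas 973.00 mm² minus the doubly-counted overlap 356.75 mm² gives 616.25 mm² — area = 616.25 mm². Checking containment: the cross-section at z = 5.2 is a subset of the cross-section at z = 4.2.

entirely on top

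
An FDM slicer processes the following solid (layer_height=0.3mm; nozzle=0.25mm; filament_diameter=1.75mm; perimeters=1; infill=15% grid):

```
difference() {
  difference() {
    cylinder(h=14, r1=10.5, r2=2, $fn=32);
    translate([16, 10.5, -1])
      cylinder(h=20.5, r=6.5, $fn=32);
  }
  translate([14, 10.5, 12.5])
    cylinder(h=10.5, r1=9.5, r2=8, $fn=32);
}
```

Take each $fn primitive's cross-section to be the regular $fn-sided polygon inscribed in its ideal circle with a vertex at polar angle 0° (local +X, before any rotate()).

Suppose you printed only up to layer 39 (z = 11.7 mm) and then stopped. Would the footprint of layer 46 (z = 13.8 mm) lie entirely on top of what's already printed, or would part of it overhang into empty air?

entirely on top

Compare the two slices. At z = 11.7: the cone contributes a regular 32-gon of circumradius 3.396 (interpolated between r1=10.5 and r2=2 at t=0.836) (area = (32/2)·3.396²·sin(360°/32) = 36.01 mm²); the cylinder at (16, 10.5): section is a regular 32-gon, circumradius r=6.5 (area = (32/2)·6.500²·sin(360°/32) = 131.88 mm²); Subtracting the remaining from the first: starting from the cone (36.01 mm²), the r=6.5 cylinder at (16, 10.5) misses the remaining region (no effect) — area = 36.01 mm²; the cone at (14, 10.5) is not intersected at this z (z outside [12.5, 23]); After the difference (first − rest): none of the subtracted shapes is present at this height, so the result so far is unchanged — area = 36.01 mm². At z = 13.8: the cone (r1=10.5→r2=2) has section circumradius 2.121 here — a regular 32-gon (area = (32/2)·2.121²·sin(360°/32) = 14.05 mm²); the r=6.5 cylinder at (16, 10.5) gives a regular 32-gon of circumradius 6.5 (constant along its height) (area = (32/2)·6.500²·sin(360°/32) = 131.88 mm²); After the difference (first − rest): starting from the cone (14.05 mm²), the r=6.5 cylinder at (16, 10.5) misses the remaining region (no effect) — area = 14.05 mm²; the cone at (14, 10.5): at t=0.124 of its height the radius interpolates to r₁+(r₂−r₁)t = 9.314, giving a regular 32-gon of that circumradius (area = (32/2)·9.314²·sin(360°/32) = 270.80 mm²); After the difference (first − rest): starting from the result so far (14.05 mm²), the cone at (14, 10.5) misses the remaining region (no effect) — area = 14.05 mm². Checking containment: the cross-section at z = 13.8 is a subset of the cross-section at z = 11.7.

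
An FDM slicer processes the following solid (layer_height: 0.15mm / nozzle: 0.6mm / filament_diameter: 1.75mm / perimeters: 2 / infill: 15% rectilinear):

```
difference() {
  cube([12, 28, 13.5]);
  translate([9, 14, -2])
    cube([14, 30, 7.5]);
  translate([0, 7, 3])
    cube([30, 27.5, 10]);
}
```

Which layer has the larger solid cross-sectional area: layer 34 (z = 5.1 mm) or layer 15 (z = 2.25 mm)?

Layer 34 (z = 5.1): the cube (footprint 12×28) is included at this height (area 336.00 mm²); the cube at (9, 14) (footprint 14×30) is included at this height (area 420.00 mm²); the cube at (0, 7) is present — its section is the full 30×27.5 rectangle (area 825.00 mm²); Taking the first minus the rest: starting from the 12×28 cube (336.00 mm²), the 14×30 cube at (9, 14) partially overlaps it — only the 42.00 mm² overlap (of its 420.00 mm²) is removed, clipping the outline; the 30×27.5 cube at (0, 7) partially overlaps it — only the 210.00 mm² overlap (of its 825.00 mm²) is removed, clipping the outline — area = 84.00 mm². So its area = 84.00 mm². Layer 15 (z = 2.25): the 12×28 cube contributes its full rectangle (area 336.00 mm²); the cube at (9, 14) (footprint 14×30) is included at this height (area 420.00 mm²); the cube at (0, 7) is not intersected at this z (z outside [3, 13]); After the difference (first − rest): starting from the 12×28 cube (336.00 mm²), the 14×30 cube at (9, 14) partially overlaps it — only the 42.00 mm² overlap (of its 420.00 mm²) is removed, clipping the outline — area = 294.00 mm². So its area = 294.00 mm². Layer 15 is larger (294.00 vs 84.00 mm²).

layer 15 (z = 2.25 mm)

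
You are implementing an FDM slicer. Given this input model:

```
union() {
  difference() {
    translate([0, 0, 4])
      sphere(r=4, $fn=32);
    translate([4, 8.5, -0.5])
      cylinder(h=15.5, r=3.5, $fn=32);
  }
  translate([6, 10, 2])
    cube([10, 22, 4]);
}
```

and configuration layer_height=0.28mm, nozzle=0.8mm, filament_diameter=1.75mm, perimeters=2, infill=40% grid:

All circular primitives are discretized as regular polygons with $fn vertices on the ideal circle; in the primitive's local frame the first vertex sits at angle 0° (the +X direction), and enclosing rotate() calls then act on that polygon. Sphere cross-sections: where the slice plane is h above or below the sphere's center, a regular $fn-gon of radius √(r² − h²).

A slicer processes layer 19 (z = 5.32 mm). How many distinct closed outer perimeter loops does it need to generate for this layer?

2

At z = 5.32 mm: the r=4 sphere contributes a regular 32-gon of circumradius √(4²−1.32²) = 3.776; the cylinder at (4, 8.5): section is a regular 32-gon, circumradius r=3.5; Subtracting the remaining from the first: starting from the r=4 sphere, the r=3.5 cylinder at (4, 8.5) misses the remaining region (no effect) — 1 connected region; the cube at (6, 10) (footprint 10×22) is included at this height; Taking the union: the 2 present regions are separate (no shared area or edge), so areas and boundary lengths simply add and each stays a separate island — 2 connected regions. The result has 2 disconnected regions.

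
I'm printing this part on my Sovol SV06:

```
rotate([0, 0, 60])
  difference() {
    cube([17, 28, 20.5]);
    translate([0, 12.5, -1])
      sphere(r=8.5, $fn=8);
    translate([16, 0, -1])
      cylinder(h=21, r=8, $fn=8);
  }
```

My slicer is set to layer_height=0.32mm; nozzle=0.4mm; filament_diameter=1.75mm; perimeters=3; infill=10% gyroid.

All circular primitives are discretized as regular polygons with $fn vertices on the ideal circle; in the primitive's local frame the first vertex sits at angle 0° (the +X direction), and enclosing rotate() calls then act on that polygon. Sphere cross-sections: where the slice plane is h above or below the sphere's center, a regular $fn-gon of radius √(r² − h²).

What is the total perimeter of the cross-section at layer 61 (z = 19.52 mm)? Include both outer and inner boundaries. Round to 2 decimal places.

86.74 mm

At z = 19.52 mm: the cube (footprint 17×28) is included at this height (perimeter 90.00 mm); the sphere at (0, 12.5) does not reach this height (|z−center|=20.520 > r=8.5); the r=8 cylinder at (16, 0) gives a regular 8-gon of circumradius 8 (constant along its height) (perimeter = 2·8·8.000·sin(180°/8) = 48.98 mm); Taking the first minus the rest: starting from the 17×28 cube, the r=8 cylinder at (16, 0) partially overlaps it — only the 53.05 mm² overlap (of its 181.02 mm²) is removed, clipping the outline — boundary = 86.74 mm; (rotated 60° about Z; rotation is an isometry so areas/perimeters/island counts are preserved). Overall, the cross-section is a single solid region. Total boundary length (outer) = 86.74 mm.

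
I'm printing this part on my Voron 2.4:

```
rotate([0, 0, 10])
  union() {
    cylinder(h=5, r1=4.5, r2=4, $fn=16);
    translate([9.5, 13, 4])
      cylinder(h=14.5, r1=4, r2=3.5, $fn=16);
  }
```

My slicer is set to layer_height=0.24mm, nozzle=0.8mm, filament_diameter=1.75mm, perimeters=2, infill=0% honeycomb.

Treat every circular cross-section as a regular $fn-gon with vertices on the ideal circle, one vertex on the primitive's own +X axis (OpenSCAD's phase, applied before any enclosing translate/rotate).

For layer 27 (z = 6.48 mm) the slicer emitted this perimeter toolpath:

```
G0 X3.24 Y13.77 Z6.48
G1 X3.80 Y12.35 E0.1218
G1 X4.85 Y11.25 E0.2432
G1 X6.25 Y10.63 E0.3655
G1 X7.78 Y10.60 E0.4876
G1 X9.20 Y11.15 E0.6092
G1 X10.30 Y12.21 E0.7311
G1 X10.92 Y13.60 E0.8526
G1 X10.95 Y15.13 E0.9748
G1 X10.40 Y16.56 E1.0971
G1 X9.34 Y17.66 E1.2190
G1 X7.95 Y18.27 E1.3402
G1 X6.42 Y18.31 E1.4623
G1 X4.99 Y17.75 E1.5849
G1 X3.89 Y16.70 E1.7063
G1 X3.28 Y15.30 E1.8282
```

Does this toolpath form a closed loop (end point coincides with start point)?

Start point (G0): (3.24, 13.77). End point (last G1): the path does not return to the start — open.

no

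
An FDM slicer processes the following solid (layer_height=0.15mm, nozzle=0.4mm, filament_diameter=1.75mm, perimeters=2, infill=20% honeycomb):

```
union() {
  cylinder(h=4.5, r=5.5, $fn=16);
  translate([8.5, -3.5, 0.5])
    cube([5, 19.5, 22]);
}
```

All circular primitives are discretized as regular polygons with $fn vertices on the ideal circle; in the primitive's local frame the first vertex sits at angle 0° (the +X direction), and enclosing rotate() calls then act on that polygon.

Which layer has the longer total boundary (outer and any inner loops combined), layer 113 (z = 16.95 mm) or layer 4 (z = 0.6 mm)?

layer 4 (z = 0.6 mm)

Layer 113 (z = 16.95): the cylinder does not reach this height (z outside [0, 4.5]); the cube at (8.5, -3.5) is present — its section is the full 5×19.5 rectangle (perimeter 49.00 mm); Merging all regions: only the 5×19.5 cube at (8.5, -3.5) is present, so the union is just that shape — boundary = 49.00 mm. So its perimeter = 49.00 mm. Layer 4 (z = 0.6): the r=5.5 cylinder contributes a regular 16-gon of circumradius 5.5 (perimeter = 2·16·5.500·sin(180°/16) = 34.34 mm); the 5×19.5 cube at (8.5, -3.5) contributes its full rectangle (perimeter 49.00 mm); Combining (union): the 2 present regions are separate (no shared area or edge), so areas and boundary lengths simply add and each stays a separate island — boundary = 83.34 mm. So its perimeter = 83.34 mm. Layer 4 is larger (83.34 vs 49.00 mm).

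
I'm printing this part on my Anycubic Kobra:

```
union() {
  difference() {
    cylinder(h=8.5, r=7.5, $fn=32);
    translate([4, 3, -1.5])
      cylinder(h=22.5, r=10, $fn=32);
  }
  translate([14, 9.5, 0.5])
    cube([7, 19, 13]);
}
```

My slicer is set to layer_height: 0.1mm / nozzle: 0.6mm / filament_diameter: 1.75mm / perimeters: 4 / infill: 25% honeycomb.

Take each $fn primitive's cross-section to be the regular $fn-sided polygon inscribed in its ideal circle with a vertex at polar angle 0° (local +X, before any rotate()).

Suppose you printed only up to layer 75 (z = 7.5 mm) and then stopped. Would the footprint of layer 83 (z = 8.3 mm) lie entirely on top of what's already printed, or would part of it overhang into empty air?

Compare the two slices. At z = 7.5: the r=7.5 cylinder contributes a regular 32-gon of circumradius 7.5 (area = (32/2)·7.500²·sin(360°/32) = 175.58 mm²); the cylinder at (4, 3): section is a regular 32-gon, circumradius r=10 (area = (32/2)·10.000²·sin(360°/32) = 312.14 mm²); Taking the first minus the rest: starting from the r=7.5 cylinder (175.58 mm²), the r=10 cylinder at (4, 3) partially overlaps it — only the 146.35 mm² overlap (of its 312.14 mm²) is removed, clipping the outline — area = 29.23 mm²; the 7×19 cube at (14, 9.5) contributes its full rectangle (area 133.00 mm²); Merging all regions: the 2 present regions are separate (no shared area or edge), so areas and boundary lengths simply add and each stays a separate island — area = 162.23 mm². At z = 8.3: the cylinder: section is a regular 32-gon, circumradius r=7.5 (area = (32/2)·7.500²·sin(360°/32) = 175.58 mm²); the r=10 cylinder at (4, 3) contributes a regular 32-gon of circumradius 10 (area = (32/2)·10.000²·sin(360°/32) = 312.14 mm²); After the difference (first − rest): starting from the r=7.5 cylinder (175.58 mm²), the r=10 cylinder at (4, 3) partially overlaps it — only the 146.35 mm² overlap (of its 312.14 mm²) is removed, clipping the outline — area = 29.23 mm²; the cube at (14, 9.5) (footprint 7×19) is included at this height (area 133.00 mm²); Combining (union): the 2 present regions are separate (no shared area or edge), so areas and boundary lengths simply add and each stays a separate island — area = 162.23 mm². Checking containment: the cross-section at z = 8.3 is a subset of the cross-section at z = 7.5.

entirely on top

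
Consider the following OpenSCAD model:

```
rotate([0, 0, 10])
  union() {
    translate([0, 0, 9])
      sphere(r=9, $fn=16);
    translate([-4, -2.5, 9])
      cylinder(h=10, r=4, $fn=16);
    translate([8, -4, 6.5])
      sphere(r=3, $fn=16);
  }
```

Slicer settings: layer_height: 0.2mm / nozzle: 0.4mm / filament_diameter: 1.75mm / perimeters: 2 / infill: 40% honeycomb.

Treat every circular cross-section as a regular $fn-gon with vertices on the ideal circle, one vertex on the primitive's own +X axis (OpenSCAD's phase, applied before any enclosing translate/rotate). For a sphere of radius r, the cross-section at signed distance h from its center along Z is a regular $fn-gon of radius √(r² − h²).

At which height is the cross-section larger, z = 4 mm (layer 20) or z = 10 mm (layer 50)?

Layer 20 (z = 4): the r=9 sphere contributes a regular 16-gon of circumradius √(9²−5²) = 7.483 (area = (16/2)·7.483²·sin(360°/16) = 171.44 mm²); the cylinder at (-4, -2.5) does not reach this height (z outside [9, 19]); the r=3 sphere at (8, -4) slices to a regular 16-gon of circumradius 1.658 (√(r²−h²) with h=2.5 from center) (area = (16/2)·1.658²·sin(360°/16) = 8.42 mm²); Merging all regions: the regions partially overlap — summed areas 179.86 mm² minus the doubly-counted overlap 0.08 mm² gives 179.79 mm² — area = 179.79 mm²; (rotated 10° about Z; rotation is an isometry so areas/perimeters/island counts are preserved). So its area = 179.79 mm². Layer 50 (z = 10): the r=9 sphere slices to a regular 16-gon of circumradius 8.944 (√(r²−h²) with h=1 from center) (area = (16/2)·8.944²·sin(360°/16) = 244.92 mm²); the r=4 cylinder at (-4, -2.5) gives a regular 16-gon of circumradius 4 (constant along its height) (area = (16/2)·4.000²·sin(360°/16) = 48.98 mm²); the sphere at (8, -4) does not reach this height (|z−center|=3.500 > r=3); Combining (union): the r=4 cylinder at (-4, -2.5) lies entirely inside the r=9 sphere, so the union is just the r=9 sphere — area = 244.92 mm²; (whole slice rotated 10° about Z — lengths, areas and connectivity unchanged). So its area = 244.92 mm². Layer 50 is larger (244.92 vs 179.79 mm²).

layer 50 (z = 10 mm)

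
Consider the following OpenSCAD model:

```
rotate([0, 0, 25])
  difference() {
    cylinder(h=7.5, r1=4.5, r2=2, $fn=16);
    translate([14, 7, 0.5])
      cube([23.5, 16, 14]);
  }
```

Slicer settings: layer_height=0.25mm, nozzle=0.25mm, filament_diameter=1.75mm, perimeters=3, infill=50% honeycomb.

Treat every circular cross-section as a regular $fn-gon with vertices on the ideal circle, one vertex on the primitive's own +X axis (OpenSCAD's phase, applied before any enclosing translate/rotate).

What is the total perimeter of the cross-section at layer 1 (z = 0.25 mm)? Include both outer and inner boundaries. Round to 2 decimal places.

At z = 0.25 mm: the cone contributes a regular 16-gon of circumradius 4.417 (interpolated between r1=4.5 and r2=2 at t=0.033) (perimeter = 2·16·4.417·sin(180°/16) = 27.57 mm); the cube at (14, 7) is absent (z outside [0.5, 14.5]); Taking the first minus the rest: none of the subtracted shapes is present at this height, so the cone is unchanged — boundary = 27.57 mm; (rotated 25° about Z; rotation is an isometry so areas/perimeters/island counts are preserved). Overall, the cross-section is a single solid region. Total boundary length (outer) = 27.57 mm.

27.57 mm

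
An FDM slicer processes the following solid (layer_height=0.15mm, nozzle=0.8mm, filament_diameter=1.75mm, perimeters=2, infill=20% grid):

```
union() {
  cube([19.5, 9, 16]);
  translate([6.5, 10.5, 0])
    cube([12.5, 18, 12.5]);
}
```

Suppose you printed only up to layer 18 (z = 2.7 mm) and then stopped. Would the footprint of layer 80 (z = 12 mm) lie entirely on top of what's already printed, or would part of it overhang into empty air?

entirely on top

Compare the two slices. At z = 2.7: the cube (footprint 19.5×9) is included at this height (area 175.50 mm²); the cube at (6.5, 10.5) is present — its section is the full 12.5×18 rectangle (area 225.00 mm²); Taking the union: the 2 present regions are separate (no shared area or edge), so areas and boundary lengths simply add and each stays a separate island — area = 400.50 mm². At z = 12: the 19.5×9 cube contributes its full rectangle (area 175.50 mm²); the cube at (6.5, 10.5) is present — its section is the full 12.5×18 rectangle (area 225.00 mm²); Merging all regions: the 2 present regions are separate (no shared area or edge), so areas and boundary lengths simply add and each stays a separate island — area = 400.50 mm². Checking containment: the cross-section at z = 12 is a subset of the cross-section at z = 2.7.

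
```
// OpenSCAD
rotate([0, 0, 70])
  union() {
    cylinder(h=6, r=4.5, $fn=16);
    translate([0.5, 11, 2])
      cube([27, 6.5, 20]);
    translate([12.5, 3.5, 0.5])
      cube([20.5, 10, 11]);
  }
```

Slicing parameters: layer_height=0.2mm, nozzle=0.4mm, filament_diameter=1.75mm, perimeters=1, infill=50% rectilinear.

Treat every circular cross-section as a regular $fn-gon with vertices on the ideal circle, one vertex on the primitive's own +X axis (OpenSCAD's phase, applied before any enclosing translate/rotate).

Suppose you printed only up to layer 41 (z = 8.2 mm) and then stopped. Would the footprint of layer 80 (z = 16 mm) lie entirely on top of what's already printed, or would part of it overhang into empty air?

Compare the two slices. At z = 8.2: the cylinder is absent (z outside [0, 6]); the cube at (0.5, 11) (footprint 27×6.5) is included at this height (area 175.50 mm²); the cube at (12.5, 3.5) is present — its section is the full 20.5×10 rectangle (area 205.00 mm²); Taking the union: the regions partially overlap — summed areas 380.50 mm² minus the doubly-counted overlap 37.50 mm² gives 343.00 mm² — area = 343.00 mm²; (rotated 70° about Z; rotation is an isometry so areas/perimeters/island counts are preserved). At z = 16: the cylinder does not reach this height (z outside [0, 6]); the 27×6.5 cube at (0.5, 11) contributes its full rectangle (area 175.50 mm²); the cube at (12.5, 3.5) is absent (z outside [0.5, 11.5]); Merging all regions: only the 27×6.5 cube at (0.5, 11) is present, so the union is just that shape — area = 175.50 mm²; (whole slice rotated 70° about Z — lengths, areas and connectivity unchanged). Checking containment: the cross-section at z = 16 is a subset of the cross-section at z = 8.2.

entirely on top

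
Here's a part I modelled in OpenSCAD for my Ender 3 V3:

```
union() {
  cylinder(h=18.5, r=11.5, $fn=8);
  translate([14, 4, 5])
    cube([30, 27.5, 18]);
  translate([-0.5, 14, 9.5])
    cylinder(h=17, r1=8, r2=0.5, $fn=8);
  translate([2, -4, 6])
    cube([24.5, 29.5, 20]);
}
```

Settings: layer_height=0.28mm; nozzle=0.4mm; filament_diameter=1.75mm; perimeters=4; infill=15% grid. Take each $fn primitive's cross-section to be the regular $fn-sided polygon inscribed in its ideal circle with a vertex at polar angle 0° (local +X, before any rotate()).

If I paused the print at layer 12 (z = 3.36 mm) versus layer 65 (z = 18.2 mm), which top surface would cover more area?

Layer 12 (z = 3.36): the r=11.5 cylinder gives a regular 8-gon of circumradius 11.5 (constant along its height) (area = (8/2)·11.500²·sin(360°/8) = 374.06 mm²); the cube at (14, 4) does not reach this height (z outside [5, 23]); the cone at (-0.5, 14) does not reach this height (z outside [9.5, 26.5]); the cube at (2, -4) is not intersected at this z (z outside [6, 26]); Merging all regions: only the r=11.5 cylinder is present, so the union is just that shape — area = 374.06 mm². So its area = 374.06 mm². Layer 65 (z = 18.2): the r=11.5 cylinder gives a regular 8-gon of circumradius 11.5 (constant along its height) (area = (8/2)·11.500²·sin(360°/8) = 374.06 mm²); the 30×27.5 cube at (14, 4) contributes its full rectangle (area 825.00 mm²); the cone at (-0.5, 14): at t=0.512 of its height the radius interpolates to r₁+(r₂−r₁)t = 4.162, giving a regular 8-gon of that circumradius (area = (8/2)·4.162²·sin(360°/8) = 48.99 mm²); the cube at (2, -4) is present — its section is the full 24.5×29.5 rectangle (area 722.75 mm²); Taking the union: the regions partially overlap — summed areas 1970.80 mm² minus the doubly-counted overlap 384.34 mm² gives 1586.46 mm² — area = 1586.46 mm². So its area = 1586.46 mm². Layer 65 is larger (1586.46 vs 374.06 mm²).

layer 65 (z = 18.2 mm)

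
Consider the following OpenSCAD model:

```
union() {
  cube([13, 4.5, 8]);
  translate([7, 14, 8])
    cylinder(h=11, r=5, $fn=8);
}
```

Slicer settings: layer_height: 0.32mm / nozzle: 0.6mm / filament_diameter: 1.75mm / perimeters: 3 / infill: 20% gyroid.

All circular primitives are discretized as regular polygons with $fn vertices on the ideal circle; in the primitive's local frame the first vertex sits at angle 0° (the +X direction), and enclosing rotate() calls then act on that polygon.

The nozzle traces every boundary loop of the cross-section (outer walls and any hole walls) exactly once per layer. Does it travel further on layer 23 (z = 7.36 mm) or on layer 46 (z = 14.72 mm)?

layer 23 (z = 7.36 mm)

Layer 23 (z = 7.36): the cube (footprint 13×4.5) is included at this height (perimeter 35.00 mm); the cylinder at (7, 14) is not intersected at this z (z outside [8, 19]); Taking the union: only the 13×4.5 cube is present, so the union is just that shape — boundary = 35.00 mm. So its perimeter = 35.00 mm. Layer 46 (z = 14.72): the cube is not intersected at this z (z outside [0, 8]); the cylinder at (7, 14): section is a regular 8-gon, circumradius r=5 (perimeter = 2·8·5.000·sin(180°/8) = 30.61 mm); Combining (union): only the r=5 cylinder at (7, 14) is present, so the union is just that shape — boundary = 30.61 mm. So its perimeter = 30.61 mm. Layer 23 is larger (35.00 vs 30.61 mm).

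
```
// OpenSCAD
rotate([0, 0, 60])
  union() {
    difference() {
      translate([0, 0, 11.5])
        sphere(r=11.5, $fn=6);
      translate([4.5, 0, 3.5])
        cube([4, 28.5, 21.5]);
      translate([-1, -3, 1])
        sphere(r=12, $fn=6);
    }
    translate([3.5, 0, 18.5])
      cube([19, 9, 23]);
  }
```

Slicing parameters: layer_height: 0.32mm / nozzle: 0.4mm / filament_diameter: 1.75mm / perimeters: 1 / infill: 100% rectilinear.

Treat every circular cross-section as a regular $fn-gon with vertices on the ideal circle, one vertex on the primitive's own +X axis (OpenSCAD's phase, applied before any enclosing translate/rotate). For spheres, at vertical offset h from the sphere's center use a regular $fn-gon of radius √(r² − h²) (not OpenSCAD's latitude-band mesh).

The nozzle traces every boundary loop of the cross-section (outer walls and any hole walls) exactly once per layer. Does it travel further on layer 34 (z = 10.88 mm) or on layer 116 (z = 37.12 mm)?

Layer 34 (z = 10.88): the sphere: section is a regular 6-gon, circumradius = √(r²−h²) = √(11.5²−0.62²) = 11.483 (perimeter = 2·6·11.483·sin(180°/6) = 68.90 mm); the 4×28.5 cube at (4.5, 0) contributes its full rectangle (perimeter 65.00 mm); the sphere at (-1, -3): section is a regular 6-gon, circumradius = √(r²−h²) = √(12²−9.88²) = 6.811 (perimeter = 2·6·6.811·sin(180°/6) = 40.86 mm); After the difference (first − rest): starting from the r=11.5 sphere, the 4×28.5 cube at (4.5, 0) partially overlaps it — only the 33.19 mm² overlap (of its 114.00 mm²) is removed, clipping the outline; the r=12 sphere at (-1, -3) lies wholly inside it (removes its full 120.51 mm² and its 40.86 mm outline becomes a hole wall) — boundary (outer + 1 inner loop) = 122.12 mm; the cube at (3.5, 0) is not intersected at this z (z outside [18.5, 41.5]); Combining (union): only that combined region is present, so the union is just that shape — boundary (outer + 1 inner loop) = 122.12 mm; (whole slice rotated 60° about Z — lengths, areas and connectivity unchanged). So its perimeter = 122.12 mm. Layer 116 (z = 37.12): the sphere does not reach this height (|z−center|=25.620 > r=11.5); the cube at (4.5, 0) does not reach this height (z outside [3.5, 25]); the sphere at (-1, -3) is not intersected at this z (|z−center|=36.120 > r=12); After the difference (first − rest): the first operand is absent here, so nothing remains; the cube at (3.5, 0) (footprint 19×9) is included at this height (perimeter 56.00 mm); Merging all regions: only the 19×9 cube at (3.5, 0) is present, so the union is just that shape — boundary = 56.00 mm; (whole slice rotated 60° about Z — lengths, areas and connectivity unchanged). So its perimeter = 56.00 mm. Layer 34 is larger (122.12 vs 56.00 mm).

layer 34 (z = 10.88 mm)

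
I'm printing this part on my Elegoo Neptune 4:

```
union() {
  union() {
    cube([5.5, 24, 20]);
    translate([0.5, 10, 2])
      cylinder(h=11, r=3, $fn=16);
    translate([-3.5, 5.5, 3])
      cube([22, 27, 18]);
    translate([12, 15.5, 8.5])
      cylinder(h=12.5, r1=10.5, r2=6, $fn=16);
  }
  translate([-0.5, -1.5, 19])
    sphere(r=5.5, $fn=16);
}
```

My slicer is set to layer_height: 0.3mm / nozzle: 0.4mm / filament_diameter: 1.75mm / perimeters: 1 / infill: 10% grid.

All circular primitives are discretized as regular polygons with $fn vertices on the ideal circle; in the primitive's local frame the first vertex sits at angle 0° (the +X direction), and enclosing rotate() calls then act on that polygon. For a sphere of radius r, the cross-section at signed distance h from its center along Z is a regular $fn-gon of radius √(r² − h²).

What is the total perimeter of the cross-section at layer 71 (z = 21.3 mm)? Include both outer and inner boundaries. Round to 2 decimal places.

At z = 21.3 mm: the cube is not intersected at this z (z outside [0, 20]); the cylinder at (0.5, 10) is not intersected at this z (z outside [2, 13]); the cube at (-3.5, 5.5) is absent (z outside [3, 21]); the cone at (12, 15.5) is absent (z outside [8.5, 21]); Combining (union): nothing is present at this height; the sphere at (-0.5, -1.5): section is a regular 16-gon, circumradius = √(r²−h²) = √(5.5²−2.3²) = 4.996 (perimeter = 2·16·4.996·sin(180°/16) = 31.19 mm); Merging all regions: only the r=5.5 sphere at (-0.5, -1.5) is present, so the union is just that shape — boundary = 31.19 mm. Overall, the cross-section is a single solid region. Total boundary length (outer) = 31.19 mm.

31.19 mm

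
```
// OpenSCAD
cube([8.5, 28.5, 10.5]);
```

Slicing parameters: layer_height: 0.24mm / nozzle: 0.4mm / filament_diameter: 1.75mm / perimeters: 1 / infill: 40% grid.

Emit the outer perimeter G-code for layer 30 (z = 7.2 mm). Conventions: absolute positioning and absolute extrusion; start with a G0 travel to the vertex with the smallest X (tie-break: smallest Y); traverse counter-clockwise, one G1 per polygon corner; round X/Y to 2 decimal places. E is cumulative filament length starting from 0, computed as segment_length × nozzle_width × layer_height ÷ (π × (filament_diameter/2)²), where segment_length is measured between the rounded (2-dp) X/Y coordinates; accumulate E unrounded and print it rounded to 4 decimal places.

At z = 7.2 mm: the 8.5×28.5 cube contributes its full rectangle. The outline is a single polygon with 4 vertices. Extrusion per mm of travel: 0.4 × 0.24 / (π × 0.875²) = 0.039912. Accumulating E over each segment gives final E = 2.9535.

G0 X0.00 Y0.00 Z7.20
G1 X8.50 Y0.00 E0.3393
G1 X8.50 Y28.50 E1.4767
G1 X0.00 Y28.50 E1.8160
G1 X0.00 Y0.00 E2.9535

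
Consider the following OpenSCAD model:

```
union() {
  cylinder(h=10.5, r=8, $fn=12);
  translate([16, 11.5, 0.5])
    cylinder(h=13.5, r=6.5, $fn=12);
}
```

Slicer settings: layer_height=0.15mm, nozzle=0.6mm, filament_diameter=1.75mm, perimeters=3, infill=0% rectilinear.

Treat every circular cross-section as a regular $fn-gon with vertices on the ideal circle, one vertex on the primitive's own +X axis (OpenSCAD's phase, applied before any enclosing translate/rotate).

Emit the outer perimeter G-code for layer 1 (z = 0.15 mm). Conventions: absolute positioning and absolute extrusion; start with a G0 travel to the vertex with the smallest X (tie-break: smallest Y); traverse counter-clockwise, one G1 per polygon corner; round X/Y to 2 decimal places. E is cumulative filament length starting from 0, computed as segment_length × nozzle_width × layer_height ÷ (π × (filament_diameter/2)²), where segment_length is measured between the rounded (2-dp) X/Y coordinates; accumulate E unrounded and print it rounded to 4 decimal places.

At z = 0.15 mm: the r=8 cylinder gives a regular 12-gon of circumradius 8 (constant along its height); the cylinder at (16, 11.5) does not reach this height (z outside [0.5, 14]); Merging all regions: only the r=8 cylinder is present, so the union is just that shape — 1 connected region. The outline is a single polygon with 12 vertices. Extrusion per mm of travel: 0.6 × 0.15 / (π × 0.875²) = 0.037418. Accumulating E over each segment gives final E = 1.8596.

G0 X-8.00 Y0.00 Z0.15
G1 X-6.93 Y-4.00 E0.1549
G1 X-4.00 Y-6.93 E0.3100
G1 X0.00 Y-8.00 E0.4649
G1 X4.00 Y-6.93 E0.6198
G1 X6.93 Y-4.00 E0.7749
G1 X8.00 Y0.00 E0.9298
G1 X6.93 Y4.00 E1.0848
G1 X4.00 Y6.93 E1.2398
G1 X0.00 Y8.00 E1.3947
G1 X-4.00 Y6.93 E1.5497
G1 X-6.93 Y4.00 E1.7047
G1 X-8.00 Y0.00 E1.8596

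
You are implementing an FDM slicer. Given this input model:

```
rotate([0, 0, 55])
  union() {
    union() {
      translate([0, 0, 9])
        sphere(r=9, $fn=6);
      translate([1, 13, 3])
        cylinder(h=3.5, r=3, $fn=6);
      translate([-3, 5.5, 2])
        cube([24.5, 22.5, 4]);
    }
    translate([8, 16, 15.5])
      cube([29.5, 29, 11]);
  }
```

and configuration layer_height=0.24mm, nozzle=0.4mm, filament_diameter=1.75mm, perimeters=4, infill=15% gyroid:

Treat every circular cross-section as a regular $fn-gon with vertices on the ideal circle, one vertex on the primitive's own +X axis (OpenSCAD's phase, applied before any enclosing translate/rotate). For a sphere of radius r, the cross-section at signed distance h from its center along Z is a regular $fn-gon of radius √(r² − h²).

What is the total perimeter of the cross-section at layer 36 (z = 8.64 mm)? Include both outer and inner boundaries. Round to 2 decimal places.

At z = 8.64 mm: the r=9 sphere contributes a regular 6-gon of circumradius √(9²−0.36²) = 8.993 (perimeter = 2·6·8.993·sin(180°/6) = 53.96 mm); the cylinder at (1, 13) does not reach this height (z outside [3, 6.5]); the cube at (-3, 5.5) is absent (z outside [2, 6]); Combining (union): only the r=9 sphere is present, so the union is just that shape — boundary = 53.96 mm; the cube at (8, 16) is absent (z outside [15.5, 26.5]); Merging all regions: only that combined region is present, so the union is just that shape — boundary = 53.96 mm; (rotated 55° about Z; rotation is an isometry so areas/perimeters/island counts are preserved). Overall, the cross-section is a single solid region. Total boundary length (outer) = 53.96 mm.

53.96 mm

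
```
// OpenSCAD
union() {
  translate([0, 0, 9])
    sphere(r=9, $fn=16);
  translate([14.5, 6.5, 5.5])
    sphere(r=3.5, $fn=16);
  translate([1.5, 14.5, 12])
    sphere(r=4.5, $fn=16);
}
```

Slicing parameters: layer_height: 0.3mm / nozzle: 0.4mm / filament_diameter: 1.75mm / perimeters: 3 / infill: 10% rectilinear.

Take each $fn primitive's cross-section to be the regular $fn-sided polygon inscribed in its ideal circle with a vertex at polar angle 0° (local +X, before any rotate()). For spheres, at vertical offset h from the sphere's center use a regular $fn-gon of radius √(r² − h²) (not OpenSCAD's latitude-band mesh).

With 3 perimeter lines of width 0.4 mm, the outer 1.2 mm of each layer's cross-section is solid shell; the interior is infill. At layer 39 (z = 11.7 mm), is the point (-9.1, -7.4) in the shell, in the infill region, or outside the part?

outside

At z = 11.7 mm: the sphere: section is a regular 16-gon, circumradius = √(r²−h²) = √(9²−2.7²) = 8.585; the sphere at (14.5, 6.5) is not intersected at this z (|z−center|=6.200 > r=3.5); the sphere at (1.5, 14.5): section is a regular 16-gon, circumradius = √(r²−h²) = √(4.5²−0.3²) = 4.490; Combining (union): the 2 present regions are separate (no shared area or edge), so areas and boundary lengths simply add and each stays a separate island — 2 connected regions. Overall, the cross-section has 2 separate islands. The nearest boundary edge runs (-6.07, -6.07)→(-7.93, -3.29); distance from the point to it = 3.26 mm. The point is not inside any of the regions above, so it lies outside the cross-section (3.26 mm from the nearest boundary).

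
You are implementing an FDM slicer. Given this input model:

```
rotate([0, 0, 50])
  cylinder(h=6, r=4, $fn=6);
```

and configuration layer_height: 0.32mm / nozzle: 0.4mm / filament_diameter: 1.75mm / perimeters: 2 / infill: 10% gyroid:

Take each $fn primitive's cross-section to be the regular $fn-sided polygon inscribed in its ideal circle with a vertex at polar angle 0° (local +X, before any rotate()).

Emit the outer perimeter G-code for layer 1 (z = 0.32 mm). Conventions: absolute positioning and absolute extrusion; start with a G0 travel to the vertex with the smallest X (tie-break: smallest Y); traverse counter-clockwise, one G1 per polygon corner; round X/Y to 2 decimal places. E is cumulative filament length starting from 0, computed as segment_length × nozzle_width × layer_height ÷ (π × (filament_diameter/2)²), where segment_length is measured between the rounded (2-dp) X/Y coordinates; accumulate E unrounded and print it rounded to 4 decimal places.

G0 X-3.94 Y0.69 Z0.32
G1 X-2.57 Y-3.06 E0.2125
G1 X1.37 Y-3.76 E0.4254
G1 X3.94 Y-0.69 E0.6385
G1 X2.57 Y3.06 E0.8509
G1 X-1.37 Y3.76 E1.0639
G1 X-3.94 Y0.69 E1.2770

At z = 0.32 mm: the cylinder: section is a regular 6-gon, circumradius r=4; (whole slice rotated 50° about Z — lengths, areas and connectivity unchanged). The outline is a single polygon with 6 vertices. Extrusion per mm of travel: 0.4 × 0.32 / (π × 0.875²) = 0.053216. Accumulating E over each segment gives final E = 1.2770.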